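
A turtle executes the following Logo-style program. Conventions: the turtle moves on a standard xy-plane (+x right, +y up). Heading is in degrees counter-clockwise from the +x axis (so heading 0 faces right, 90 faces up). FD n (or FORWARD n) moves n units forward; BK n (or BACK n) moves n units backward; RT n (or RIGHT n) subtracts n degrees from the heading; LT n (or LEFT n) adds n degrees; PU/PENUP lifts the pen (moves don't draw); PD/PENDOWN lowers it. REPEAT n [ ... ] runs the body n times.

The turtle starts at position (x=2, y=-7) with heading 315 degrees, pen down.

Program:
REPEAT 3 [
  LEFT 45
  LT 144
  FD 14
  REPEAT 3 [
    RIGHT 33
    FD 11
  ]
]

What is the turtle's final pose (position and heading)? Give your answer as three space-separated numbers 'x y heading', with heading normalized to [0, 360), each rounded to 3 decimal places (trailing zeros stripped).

Answer: -35.036 -12.203 225

Derivation:
Executing turtle program step by step:
Start: pos=(2,-7), heading=315, pen down
REPEAT 3 [
  -- iteration 1/3 --
  LT 45: heading 315 -> 0
  LT 144: heading 0 -> 144
  FD 14: (2,-7) -> (-9.326,1.229) [heading=144, draw]
  REPEAT 3 [
    -- iteration 1/3 --
    RT 33: heading 144 -> 111
    FD 11: (-9.326,1.229) -> (-13.268,11.498) [heading=111, draw]
    -- iteration 2/3 --
    RT 33: heading 111 -> 78
    FD 11: (-13.268,11.498) -> (-10.981,22.258) [heading=78, draw]
    -- iteration 3/3 --
    RT 33: heading 78 -> 45
    FD 11: (-10.981,22.258) -> (-3.203,30.036) [heading=45, draw]
  ]
  -- iteration 2/3 --
  LT 45: heading 45 -> 90
  LT 144: heading 90 -> 234
  FD 14: (-3.203,30.036) -> (-11.432,18.71) [heading=234, draw]
  REPEAT 3 [
    -- iteration 1/3 --
    RT 33: heading 234 -> 201
    FD 11: (-11.432,18.71) -> (-21.701,14.768) [heading=201, draw]
    -- iteration 2/3 --
    RT 33: heading 201 -> 168
    FD 11: (-21.701,14.768) -> (-32.461,17.055) [heading=168, draw]
    -- iteration 3/3 --
    RT 33: heading 168 -> 135
    FD 11: (-32.461,17.055) -> (-40.239,24.833) [heading=135, draw]
  ]
  -- iteration 3/3 --
  LT 45: heading 135 -> 180
  LT 144: heading 180 -> 324
  FD 14: (-40.239,24.833) -> (-28.913,16.604) [heading=324, draw]
  REPEAT 3 [
    -- iteration 1/3 --
    RT 33: heading 324 -> 291
    FD 11: (-28.913,16.604) -> (-24.971,6.335) [heading=291, draw]
    -- iteration 2/3 --
    RT 33: heading 291 -> 258
    FD 11: (-24.971,6.335) -> (-27.258,-4.425) [heading=258, draw]
    -- iteration 3/3 --
    RT 33: heading 258 -> 225
    FD 11: (-27.258,-4.425) -> (-35.036,-12.203) [heading=225, draw]
  ]
]
Final: pos=(-35.036,-12.203), heading=225, 12 segment(s) drawn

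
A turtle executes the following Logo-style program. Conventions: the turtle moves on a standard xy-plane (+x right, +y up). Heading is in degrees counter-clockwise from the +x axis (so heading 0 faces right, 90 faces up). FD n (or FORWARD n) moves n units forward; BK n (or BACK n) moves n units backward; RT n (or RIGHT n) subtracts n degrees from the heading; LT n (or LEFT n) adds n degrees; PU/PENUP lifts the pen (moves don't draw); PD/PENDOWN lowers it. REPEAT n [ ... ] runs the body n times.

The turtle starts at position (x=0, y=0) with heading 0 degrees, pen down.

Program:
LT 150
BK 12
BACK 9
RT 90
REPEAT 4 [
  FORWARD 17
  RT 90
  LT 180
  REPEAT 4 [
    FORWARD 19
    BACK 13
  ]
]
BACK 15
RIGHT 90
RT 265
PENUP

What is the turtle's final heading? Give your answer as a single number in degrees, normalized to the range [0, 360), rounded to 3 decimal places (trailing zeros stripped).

Answer: 65

Derivation:
Executing turtle program step by step:
Start: pos=(0,0), heading=0, pen down
LT 150: heading 0 -> 150
BK 12: (0,0) -> (10.392,-6) [heading=150, draw]
BK 9: (10.392,-6) -> (18.187,-10.5) [heading=150, draw]
RT 90: heading 150 -> 60
REPEAT 4 [
  -- iteration 1/4 --
  FD 17: (18.187,-10.5) -> (26.687,4.222) [heading=60, draw]
  RT 90: heading 60 -> 330
  LT 180: heading 330 -> 150
  REPEAT 4 [
    -- iteration 1/4 --
    FD 19: (26.687,4.222) -> (10.232,13.722) [heading=150, draw]
    BK 13: (10.232,13.722) -> (21.49,7.222) [heading=150, draw]
    -- iteration 2/4 --
    FD 19: (21.49,7.222) -> (5.036,16.722) [heading=150, draw]
    BK 13: (5.036,16.722) -> (16.294,10.222) [heading=150, draw]
    -- iteration 3/4 --
    FD 19: (16.294,10.222) -> (-0.16,19.722) [heading=150, draw]
    BK 13: (-0.16,19.722) -> (11.098,13.222) [heading=150, draw]
    -- iteration 4/4 --
    FD 19: (11.098,13.222) -> (-5.356,22.722) [heading=150, draw]
    BK 13: (-5.356,22.722) -> (5.902,16.222) [heading=150, draw]
  ]
  -- iteration 2/4 --
  FD 17: (5.902,16.222) -> (-8.821,24.722) [heading=150, draw]
  RT 90: heading 150 -> 60
  LT 180: heading 60 -> 240
  REPEAT 4 [
    -- iteration 1/4 --
    FD 19: (-8.821,24.722) -> (-18.321,8.268) [heading=240, draw]
    BK 13: (-18.321,8.268) -> (-11.821,19.526) [heading=240, draw]
    -- iteration 2/4 --
    FD 19: (-11.821,19.526) -> (-21.321,3.072) [heading=240, draw]
    BK 13: (-21.321,3.072) -> (-14.821,14.33) [heading=240, draw]
    -- iteration 3/4 --
    FD 19: (-14.821,14.33) -> (-24.321,-2.124) [heading=240, draw]
    BK 13: (-24.321,-2.124) -> (-17.821,9.134) [heading=240, draw]
    -- iteration 4/4 --
    FD 19: (-17.821,9.134) -> (-27.321,-7.321) [heading=240, draw]
    BK 13: (-27.321,-7.321) -> (-20.821,3.938) [heading=240, draw]
  ]
  -- iteration 3/4 --
  FD 17: (-20.821,3.938) -> (-29.321,-10.785) [heading=240, draw]
  RT 90: heading 240 -> 150
  LT 180: heading 150 -> 330
  REPEAT 4 [
    -- iteration 1/4 --
    FD 19: (-29.321,-10.785) -> (-12.866,-20.285) [heading=330, draw]
    BK 13: (-12.866,-20.285) -> (-24.124,-13.785) [heading=330, draw]
    -- iteration 2/4 --
    FD 19: (-24.124,-13.785) -> (-7.67,-23.285) [heading=330, draw]
    BK 13: (-7.67,-23.285) -> (-18.928,-16.785) [heading=330, draw]
    -- iteration 3/4 --
    FD 19: (-18.928,-16.785) -> (-2.474,-26.285) [heading=330, draw]
    BK 13: (-2.474,-26.285) -> (-13.732,-19.785) [heading=330, draw]
    -- iteration 4/4 --
    FD 19: (-13.732,-19.785) -> (2.722,-29.285) [heading=330, draw]
    BK 13: (2.722,-29.285) -> (-8.536,-22.785) [heading=330, draw]
  ]
  -- iteration 4/4 --
  FD 17: (-8.536,-22.785) -> (6.187,-31.285) [heading=330, draw]
  RT 90: heading 330 -> 240
  LT 180: heading 240 -> 60
  REPEAT 4 [
    -- iteration 1/4 --
    FD 19: (6.187,-31.285) -> (15.687,-14.83) [heading=60, draw]
    BK 13: (15.687,-14.83) -> (9.187,-26.088) [heading=60, draw]
    -- iteration 2/4 --
    FD 19: (9.187,-26.088) -> (18.687,-9.634) [heading=60, draw]
    BK 13: (18.687,-9.634) -> (12.187,-20.892) [heading=60, draw]
    -- iteration 3/4 --
    FD 19: (12.187,-20.892) -> (21.687,-4.438) [heading=60, draw]
    BK 13: (21.687,-4.438) -> (15.187,-15.696) [heading=60, draw]
    -- iteration 4/4 --
    FD 19: (15.187,-15.696) -> (24.687,0.758) [heading=60, draw]
    BK 13: (24.687,0.758) -> (18.187,-10.5) [heading=60, draw]
  ]
]
BK 15: (18.187,-10.5) -> (10.687,-23.49) [heading=60, draw]
RT 90: heading 60 -> 330
RT 265: heading 330 -> 65
PU: pen up
Final: pos=(10.687,-23.49), heading=65, 39 segment(s) drawn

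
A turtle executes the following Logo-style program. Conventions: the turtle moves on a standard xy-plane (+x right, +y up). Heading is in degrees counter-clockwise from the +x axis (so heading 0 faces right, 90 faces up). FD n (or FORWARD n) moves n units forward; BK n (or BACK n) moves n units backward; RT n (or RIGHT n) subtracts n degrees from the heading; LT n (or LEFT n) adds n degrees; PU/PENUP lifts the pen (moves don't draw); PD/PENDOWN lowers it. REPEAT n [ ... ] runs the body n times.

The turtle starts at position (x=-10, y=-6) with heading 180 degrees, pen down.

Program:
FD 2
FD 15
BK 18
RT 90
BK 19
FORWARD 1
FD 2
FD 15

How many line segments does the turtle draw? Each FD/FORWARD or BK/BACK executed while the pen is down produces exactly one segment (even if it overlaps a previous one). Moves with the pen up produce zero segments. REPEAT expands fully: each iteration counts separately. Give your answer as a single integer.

Executing turtle program step by step:
Start: pos=(-10,-6), heading=180, pen down
FD 2: (-10,-6) -> (-12,-6) [heading=180, draw]
FD 15: (-12,-6) -> (-27,-6) [heading=180, draw]
BK 18: (-27,-6) -> (-9,-6) [heading=180, draw]
RT 90: heading 180 -> 90
BK 19: (-9,-6) -> (-9,-25) [heading=90, draw]
FD 1: (-9,-25) -> (-9,-24) [heading=90, draw]
FD 2: (-9,-24) -> (-9,-22) [heading=90, draw]
FD 15: (-9,-22) -> (-9,-7) [heading=90, draw]
Final: pos=(-9,-7), heading=90, 7 segment(s) drawn
Segments drawn: 7

Answer: 7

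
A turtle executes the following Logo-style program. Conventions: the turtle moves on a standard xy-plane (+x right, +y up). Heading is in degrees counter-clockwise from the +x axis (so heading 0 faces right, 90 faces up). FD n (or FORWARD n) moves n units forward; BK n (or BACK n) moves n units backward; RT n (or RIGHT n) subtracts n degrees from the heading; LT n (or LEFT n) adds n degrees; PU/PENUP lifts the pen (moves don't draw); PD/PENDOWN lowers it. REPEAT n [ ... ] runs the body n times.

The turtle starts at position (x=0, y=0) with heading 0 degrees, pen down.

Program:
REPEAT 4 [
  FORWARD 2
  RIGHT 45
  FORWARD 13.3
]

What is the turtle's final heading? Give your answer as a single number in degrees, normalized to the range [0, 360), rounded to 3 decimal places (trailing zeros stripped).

Executing turtle program step by step:
Start: pos=(0,0), heading=0, pen down
REPEAT 4 [
  -- iteration 1/4 --
  FD 2: (0,0) -> (2,0) [heading=0, draw]
  RT 45: heading 0 -> 315
  FD 13.3: (2,0) -> (11.405,-9.405) [heading=315, draw]
  -- iteration 2/4 --
  FD 2: (11.405,-9.405) -> (12.819,-10.819) [heading=315, draw]
  RT 45: heading 315 -> 270
  FD 13.3: (12.819,-10.819) -> (12.819,-24.119) [heading=270, draw]
  -- iteration 3/4 --
  FD 2: (12.819,-24.119) -> (12.819,-26.119) [heading=270, draw]
  RT 45: heading 270 -> 225
  FD 13.3: (12.819,-26.119) -> (3.414,-35.523) [heading=225, draw]
  -- iteration 4/4 --
  FD 2: (3.414,-35.523) -> (2,-36.937) [heading=225, draw]
  RT 45: heading 225 -> 180
  FD 13.3: (2,-36.937) -> (-11.3,-36.937) [heading=180, draw]
]
Final: pos=(-11.3,-36.937), heading=180, 8 segment(s) drawn

Answer: 180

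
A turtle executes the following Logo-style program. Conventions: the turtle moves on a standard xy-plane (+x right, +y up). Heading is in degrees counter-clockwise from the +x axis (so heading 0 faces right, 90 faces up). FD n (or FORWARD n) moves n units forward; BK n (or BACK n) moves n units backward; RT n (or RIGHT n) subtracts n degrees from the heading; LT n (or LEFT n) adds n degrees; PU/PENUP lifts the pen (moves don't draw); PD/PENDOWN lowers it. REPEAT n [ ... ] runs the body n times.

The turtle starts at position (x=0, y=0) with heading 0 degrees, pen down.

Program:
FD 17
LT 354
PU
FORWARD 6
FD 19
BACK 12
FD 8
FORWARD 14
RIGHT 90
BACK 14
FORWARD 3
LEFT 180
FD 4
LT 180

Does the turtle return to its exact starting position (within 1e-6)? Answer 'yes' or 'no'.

Executing turtle program step by step:
Start: pos=(0,0), heading=0, pen down
FD 17: (0,0) -> (17,0) [heading=0, draw]
LT 354: heading 0 -> 354
PU: pen up
FD 6: (17,0) -> (22.967,-0.627) [heading=354, move]
FD 19: (22.967,-0.627) -> (41.863,-2.613) [heading=354, move]
BK 12: (41.863,-2.613) -> (29.929,-1.359) [heading=354, move]
FD 8: (29.929,-1.359) -> (37.885,-2.195) [heading=354, move]
FD 14: (37.885,-2.195) -> (51.808,-3.658) [heading=354, move]
RT 90: heading 354 -> 264
BK 14: (51.808,-3.658) -> (53.272,10.265) [heading=264, move]
FD 3: (53.272,10.265) -> (52.958,7.281) [heading=264, move]
LT 180: heading 264 -> 84
FD 4: (52.958,7.281) -> (53.376,11.259) [heading=84, move]
LT 180: heading 84 -> 264
Final: pos=(53.376,11.259), heading=264, 1 segment(s) drawn

Start position: (0, 0)
Final position: (53.376, 11.259)
Distance = 54.551; >= 1e-6 -> NOT closed

Answer: no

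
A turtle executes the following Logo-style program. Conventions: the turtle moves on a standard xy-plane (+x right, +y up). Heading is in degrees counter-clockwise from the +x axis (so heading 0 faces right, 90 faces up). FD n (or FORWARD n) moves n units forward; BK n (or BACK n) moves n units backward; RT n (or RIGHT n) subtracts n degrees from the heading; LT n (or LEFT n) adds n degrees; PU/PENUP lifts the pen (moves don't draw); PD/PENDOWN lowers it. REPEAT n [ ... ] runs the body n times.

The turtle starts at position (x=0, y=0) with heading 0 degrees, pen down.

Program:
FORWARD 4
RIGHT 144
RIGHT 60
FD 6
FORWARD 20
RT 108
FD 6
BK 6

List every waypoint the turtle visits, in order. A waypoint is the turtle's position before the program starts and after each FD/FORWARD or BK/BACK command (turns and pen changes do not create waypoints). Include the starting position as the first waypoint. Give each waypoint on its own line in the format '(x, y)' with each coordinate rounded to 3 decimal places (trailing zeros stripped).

Answer: (0, 0)
(4, 0)
(-1.481, 2.44)
(-19.752, 10.575)
(-15.737, 15.034)
(-19.752, 10.575)

Derivation:
Executing turtle program step by step:
Start: pos=(0,0), heading=0, pen down
FD 4: (0,0) -> (4,0) [heading=0, draw]
RT 144: heading 0 -> 216
RT 60: heading 216 -> 156
FD 6: (4,0) -> (-1.481,2.44) [heading=156, draw]
FD 20: (-1.481,2.44) -> (-19.752,10.575) [heading=156, draw]
RT 108: heading 156 -> 48
FD 6: (-19.752,10.575) -> (-15.737,15.034) [heading=48, draw]
BK 6: (-15.737,15.034) -> (-19.752,10.575) [heading=48, draw]
Final: pos=(-19.752,10.575), heading=48, 5 segment(s) drawn
Waypoints (6 total):
(0, 0)
(4, 0)
(-1.481, 2.44)
(-19.752, 10.575)
(-15.737, 15.034)
(-19.752, 10.575)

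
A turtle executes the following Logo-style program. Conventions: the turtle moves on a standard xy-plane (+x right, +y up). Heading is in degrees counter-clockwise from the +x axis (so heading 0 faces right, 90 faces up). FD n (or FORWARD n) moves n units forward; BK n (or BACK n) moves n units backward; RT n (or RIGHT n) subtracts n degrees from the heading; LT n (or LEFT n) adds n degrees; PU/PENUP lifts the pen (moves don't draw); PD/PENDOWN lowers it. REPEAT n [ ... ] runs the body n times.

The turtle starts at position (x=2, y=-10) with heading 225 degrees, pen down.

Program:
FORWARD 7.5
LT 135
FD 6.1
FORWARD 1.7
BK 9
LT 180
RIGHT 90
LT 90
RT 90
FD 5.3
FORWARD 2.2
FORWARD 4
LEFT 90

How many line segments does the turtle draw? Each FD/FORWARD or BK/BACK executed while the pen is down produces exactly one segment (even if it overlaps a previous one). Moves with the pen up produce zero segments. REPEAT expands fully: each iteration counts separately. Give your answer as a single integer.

Executing turtle program step by step:
Start: pos=(2,-10), heading=225, pen down
FD 7.5: (2,-10) -> (-3.303,-15.303) [heading=225, draw]
LT 135: heading 225 -> 0
FD 6.1: (-3.303,-15.303) -> (2.797,-15.303) [heading=0, draw]
FD 1.7: (2.797,-15.303) -> (4.497,-15.303) [heading=0, draw]
BK 9: (4.497,-15.303) -> (-4.503,-15.303) [heading=0, draw]
LT 180: heading 0 -> 180
RT 90: heading 180 -> 90
LT 90: heading 90 -> 180
RT 90: heading 180 -> 90
FD 5.3: (-4.503,-15.303) -> (-4.503,-10.003) [heading=90, draw]
FD 2.2: (-4.503,-10.003) -> (-4.503,-7.803) [heading=90, draw]
FD 4: (-4.503,-7.803) -> (-4.503,-3.803) [heading=90, draw]
LT 90: heading 90 -> 180
Final: pos=(-4.503,-3.803), heading=180, 7 segment(s) drawn
Segments drawn: 7

Answer: 7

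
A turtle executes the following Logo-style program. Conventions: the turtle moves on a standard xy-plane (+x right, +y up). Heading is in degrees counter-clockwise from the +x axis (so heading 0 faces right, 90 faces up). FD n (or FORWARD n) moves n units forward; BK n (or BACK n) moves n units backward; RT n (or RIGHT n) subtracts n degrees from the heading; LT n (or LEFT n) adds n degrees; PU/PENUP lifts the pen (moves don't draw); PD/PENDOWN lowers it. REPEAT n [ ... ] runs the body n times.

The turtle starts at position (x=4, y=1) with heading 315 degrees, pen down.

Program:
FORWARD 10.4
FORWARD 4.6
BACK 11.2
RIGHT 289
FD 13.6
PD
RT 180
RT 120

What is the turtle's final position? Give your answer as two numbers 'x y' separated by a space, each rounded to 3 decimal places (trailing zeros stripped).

Answer: 18.911 4.275

Derivation:
Executing turtle program step by step:
Start: pos=(4,1), heading=315, pen down
FD 10.4: (4,1) -> (11.354,-6.354) [heading=315, draw]
FD 4.6: (11.354,-6.354) -> (14.607,-9.607) [heading=315, draw]
BK 11.2: (14.607,-9.607) -> (6.687,-1.687) [heading=315, draw]
RT 289: heading 315 -> 26
FD 13.6: (6.687,-1.687) -> (18.911,4.275) [heading=26, draw]
PD: pen down
RT 180: heading 26 -> 206
RT 120: heading 206 -> 86
Final: pos=(18.911,4.275), heading=86, 4 segment(s) drawn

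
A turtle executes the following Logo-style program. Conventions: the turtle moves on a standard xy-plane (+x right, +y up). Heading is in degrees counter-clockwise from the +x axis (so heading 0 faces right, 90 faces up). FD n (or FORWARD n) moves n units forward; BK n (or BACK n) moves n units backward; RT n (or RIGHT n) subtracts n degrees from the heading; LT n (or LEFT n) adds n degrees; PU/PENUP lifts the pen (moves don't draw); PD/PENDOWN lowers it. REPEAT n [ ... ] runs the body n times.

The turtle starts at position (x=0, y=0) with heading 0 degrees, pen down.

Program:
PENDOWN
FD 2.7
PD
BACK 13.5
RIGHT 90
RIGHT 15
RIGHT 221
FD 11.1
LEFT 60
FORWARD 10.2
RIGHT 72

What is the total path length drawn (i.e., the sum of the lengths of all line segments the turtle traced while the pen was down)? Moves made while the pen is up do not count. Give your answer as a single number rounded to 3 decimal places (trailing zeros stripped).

Answer: 37.5

Derivation:
Executing turtle program step by step:
Start: pos=(0,0), heading=0, pen down
PD: pen down
FD 2.7: (0,0) -> (2.7,0) [heading=0, draw]
PD: pen down
BK 13.5: (2.7,0) -> (-10.8,0) [heading=0, draw]
RT 90: heading 0 -> 270
RT 15: heading 270 -> 255
RT 221: heading 255 -> 34
FD 11.1: (-10.8,0) -> (-1.598,6.207) [heading=34, draw]
LT 60: heading 34 -> 94
FD 10.2: (-1.598,6.207) -> (-2.309,16.382) [heading=94, draw]
RT 72: heading 94 -> 22
Final: pos=(-2.309,16.382), heading=22, 4 segment(s) drawn

Segment lengths:
  seg 1: (0,0) -> (2.7,0), length = 2.7
  seg 2: (2.7,0) -> (-10.8,0), length = 13.5
  seg 3: (-10.8,0) -> (-1.598,6.207), length = 11.1
  seg 4: (-1.598,6.207) -> (-2.309,16.382), length = 10.2
Total = 37.5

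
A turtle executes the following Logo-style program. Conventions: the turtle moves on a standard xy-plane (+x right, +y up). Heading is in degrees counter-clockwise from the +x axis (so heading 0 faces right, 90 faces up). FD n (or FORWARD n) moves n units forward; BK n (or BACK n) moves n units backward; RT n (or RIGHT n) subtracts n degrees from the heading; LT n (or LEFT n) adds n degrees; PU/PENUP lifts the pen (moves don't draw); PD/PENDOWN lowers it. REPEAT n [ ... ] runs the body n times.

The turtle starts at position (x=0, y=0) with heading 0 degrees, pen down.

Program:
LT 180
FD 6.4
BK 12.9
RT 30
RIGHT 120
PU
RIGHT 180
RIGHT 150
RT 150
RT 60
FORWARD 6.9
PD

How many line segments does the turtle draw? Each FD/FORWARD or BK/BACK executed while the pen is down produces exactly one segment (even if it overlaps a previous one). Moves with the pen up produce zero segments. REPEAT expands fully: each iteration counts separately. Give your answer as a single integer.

Executing turtle program step by step:
Start: pos=(0,0), heading=0, pen down
LT 180: heading 0 -> 180
FD 6.4: (0,0) -> (-6.4,0) [heading=180, draw]
BK 12.9: (-6.4,0) -> (6.5,0) [heading=180, draw]
RT 30: heading 180 -> 150
RT 120: heading 150 -> 30
PU: pen up
RT 180: heading 30 -> 210
RT 150: heading 210 -> 60
RT 150: heading 60 -> 270
RT 60: heading 270 -> 210
FD 6.9: (6.5,0) -> (0.524,-3.45) [heading=210, move]
PD: pen down
Final: pos=(0.524,-3.45), heading=210, 2 segment(s) drawn
Segments drawn: 2

Answer: 2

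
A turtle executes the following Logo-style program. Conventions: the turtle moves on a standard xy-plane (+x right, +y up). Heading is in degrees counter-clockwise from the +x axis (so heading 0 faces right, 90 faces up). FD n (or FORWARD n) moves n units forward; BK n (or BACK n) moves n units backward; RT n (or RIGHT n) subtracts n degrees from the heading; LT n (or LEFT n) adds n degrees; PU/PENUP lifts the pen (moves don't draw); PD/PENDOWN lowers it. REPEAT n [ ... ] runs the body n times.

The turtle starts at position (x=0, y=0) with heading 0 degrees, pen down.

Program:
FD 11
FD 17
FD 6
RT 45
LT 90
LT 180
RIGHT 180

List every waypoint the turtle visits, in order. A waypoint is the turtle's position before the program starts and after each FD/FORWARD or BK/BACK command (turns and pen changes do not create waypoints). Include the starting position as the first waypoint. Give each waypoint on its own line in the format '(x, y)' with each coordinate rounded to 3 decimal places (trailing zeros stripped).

Answer: (0, 0)
(11, 0)
(28, 0)
(34, 0)

Derivation:
Executing turtle program step by step:
Start: pos=(0,0), heading=0, pen down
FD 11: (0,0) -> (11,0) [heading=0, draw]
FD 17: (11,0) -> (28,0) [heading=0, draw]
FD 6: (28,0) -> (34,0) [heading=0, draw]
RT 45: heading 0 -> 315
LT 90: heading 315 -> 45
LT 180: heading 45 -> 225
RT 180: heading 225 -> 45
Final: pos=(34,0), heading=45, 3 segment(s) drawn
Waypoints (4 total):
(0, 0)
(11, 0)
(28, 0)
(34, 0)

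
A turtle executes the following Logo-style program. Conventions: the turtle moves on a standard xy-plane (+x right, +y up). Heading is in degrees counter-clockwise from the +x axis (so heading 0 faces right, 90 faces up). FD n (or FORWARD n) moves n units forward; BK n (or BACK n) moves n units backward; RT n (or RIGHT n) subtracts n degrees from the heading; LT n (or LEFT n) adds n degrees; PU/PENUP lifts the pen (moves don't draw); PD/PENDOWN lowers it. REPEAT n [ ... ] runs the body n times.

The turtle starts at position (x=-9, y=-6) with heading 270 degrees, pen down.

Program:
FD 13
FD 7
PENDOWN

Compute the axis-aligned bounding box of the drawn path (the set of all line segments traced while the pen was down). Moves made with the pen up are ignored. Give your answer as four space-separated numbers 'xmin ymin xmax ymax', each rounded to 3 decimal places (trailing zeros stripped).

Executing turtle program step by step:
Start: pos=(-9,-6), heading=270, pen down
FD 13: (-9,-6) -> (-9,-19) [heading=270, draw]
FD 7: (-9,-19) -> (-9,-26) [heading=270, draw]
PD: pen down
Final: pos=(-9,-26), heading=270, 2 segment(s) drawn

Segment endpoints: x in {-9, -9, -9}, y in {-26, -19, -6}
xmin=-9, ymin=-26, xmax=-9, ymax=-6

Answer: -9 -26 -9 -6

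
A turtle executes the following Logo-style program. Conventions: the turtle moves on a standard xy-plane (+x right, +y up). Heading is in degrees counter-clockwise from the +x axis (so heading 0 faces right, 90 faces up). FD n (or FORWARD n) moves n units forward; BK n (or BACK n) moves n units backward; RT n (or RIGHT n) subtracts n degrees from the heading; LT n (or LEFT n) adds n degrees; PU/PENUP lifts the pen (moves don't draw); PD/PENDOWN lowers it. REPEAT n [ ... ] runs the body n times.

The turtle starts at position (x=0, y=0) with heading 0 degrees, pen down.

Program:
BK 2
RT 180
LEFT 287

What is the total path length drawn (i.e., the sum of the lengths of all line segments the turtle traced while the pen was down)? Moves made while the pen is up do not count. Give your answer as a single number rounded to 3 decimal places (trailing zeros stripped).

Executing turtle program step by step:
Start: pos=(0,0), heading=0, pen down
BK 2: (0,0) -> (-2,0) [heading=0, draw]
RT 180: heading 0 -> 180
LT 287: heading 180 -> 107
Final: pos=(-2,0), heading=107, 1 segment(s) drawn

Segment lengths:
  seg 1: (0,0) -> (-2,0), length = 2
Total = 2

Answer: 2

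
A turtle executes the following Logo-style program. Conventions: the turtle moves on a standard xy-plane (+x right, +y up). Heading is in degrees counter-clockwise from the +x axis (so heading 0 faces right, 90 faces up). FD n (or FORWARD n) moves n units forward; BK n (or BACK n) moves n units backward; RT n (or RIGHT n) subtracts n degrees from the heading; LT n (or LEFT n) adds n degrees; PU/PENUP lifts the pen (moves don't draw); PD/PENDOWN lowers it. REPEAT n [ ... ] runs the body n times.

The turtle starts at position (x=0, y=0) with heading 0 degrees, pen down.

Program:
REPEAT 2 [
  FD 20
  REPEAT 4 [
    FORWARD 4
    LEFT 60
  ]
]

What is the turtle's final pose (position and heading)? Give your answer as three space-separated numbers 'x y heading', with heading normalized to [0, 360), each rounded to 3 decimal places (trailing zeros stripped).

Answer: 16 -13.856 120

Derivation:
Executing turtle program step by step:
Start: pos=(0,0), heading=0, pen down
REPEAT 2 [
  -- iteration 1/2 --
  FD 20: (0,0) -> (20,0) [heading=0, draw]
  REPEAT 4 [
    -- iteration 1/4 --
    FD 4: (20,0) -> (24,0) [heading=0, draw]
    LT 60: heading 0 -> 60
    -- iteration 2/4 --
    FD 4: (24,0) -> (26,3.464) [heading=60, draw]
    LT 60: heading 60 -> 120
    -- iteration 3/4 --
    FD 4: (26,3.464) -> (24,6.928) [heading=120, draw]
    LT 60: heading 120 -> 180
    -- iteration 4/4 --
    FD 4: (24,6.928) -> (20,6.928) [heading=180, draw]
    LT 60: heading 180 -> 240
  ]
  -- iteration 2/2 --
  FD 20: (20,6.928) -> (10,-10.392) [heading=240, draw]
  REPEAT 4 [
    -- iteration 1/4 --
    FD 4: (10,-10.392) -> (8,-13.856) [heading=240, draw]
    LT 60: heading 240 -> 300
    -- iteration 2/4 --
    FD 4: (8,-13.856) -> (10,-17.321) [heading=300, draw]
    LT 60: heading 300 -> 0
    -- iteration 3/4 --
    FD 4: (10,-17.321) -> (14,-17.321) [heading=0, draw]
    LT 60: heading 0 -> 60
    -- iteration 4/4 --
    FD 4: (14,-17.321) -> (16,-13.856) [heading=60, draw]
    LT 60: heading 60 -> 120
  ]
]
Final: pos=(16,-13.856), heading=120, 10 segment(s) drawn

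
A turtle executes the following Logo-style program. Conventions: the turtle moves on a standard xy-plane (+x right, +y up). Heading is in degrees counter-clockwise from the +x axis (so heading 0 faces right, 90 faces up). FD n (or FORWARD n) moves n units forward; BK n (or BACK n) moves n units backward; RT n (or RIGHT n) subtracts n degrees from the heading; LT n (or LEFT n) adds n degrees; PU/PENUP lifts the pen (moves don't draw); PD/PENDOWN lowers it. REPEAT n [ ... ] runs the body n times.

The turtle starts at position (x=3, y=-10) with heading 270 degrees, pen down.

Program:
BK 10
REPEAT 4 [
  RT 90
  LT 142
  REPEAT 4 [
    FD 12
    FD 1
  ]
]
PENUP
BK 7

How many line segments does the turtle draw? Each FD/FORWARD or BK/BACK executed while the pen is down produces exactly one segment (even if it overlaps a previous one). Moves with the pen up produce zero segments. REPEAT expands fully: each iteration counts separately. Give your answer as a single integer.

Answer: 33

Derivation:
Executing turtle program step by step:
Start: pos=(3,-10), heading=270, pen down
BK 10: (3,-10) -> (3,0) [heading=270, draw]
REPEAT 4 [
  -- iteration 1/4 --
  RT 90: heading 270 -> 180
  LT 142: heading 180 -> 322
  REPEAT 4 [
    -- iteration 1/4 --
    FD 12: (3,0) -> (12.456,-7.388) [heading=322, draw]
    FD 1: (12.456,-7.388) -> (13.244,-8.004) [heading=322, draw]
    -- iteration 2/4 --
    FD 12: (13.244,-8.004) -> (22.7,-15.392) [heading=322, draw]
    FD 1: (22.7,-15.392) -> (23.488,-16.007) [heading=322, draw]
    -- iteration 3/4 --
    FD 12: (23.488,-16.007) -> (32.944,-23.395) [heading=322, draw]
    FD 1: (32.944,-23.395) -> (33.732,-24.011) [heading=322, draw]
    -- iteration 4/4 --
    FD 12: (33.732,-24.011) -> (43.189,-31.399) [heading=322, draw]
    FD 1: (43.189,-31.399) -> (43.977,-32.014) [heading=322, draw]
  ]
  -- iteration 2/4 --
  RT 90: heading 322 -> 232
  LT 142: heading 232 -> 14
  REPEAT 4 [
    -- iteration 1/4 --
    FD 12: (43.977,-32.014) -> (55.62,-29.111) [heading=14, draw]
    FD 1: (55.62,-29.111) -> (56.59,-28.869) [heading=14, draw]
    -- iteration 2/4 --
    FD 12: (56.59,-28.869) -> (68.234,-25.966) [heading=14, draw]
    FD 1: (68.234,-25.966) -> (69.204,-25.724) [heading=14, draw]
    -- iteration 3/4 --
    FD 12: (69.204,-25.724) -> (80.848,-22.821) [heading=14, draw]
    FD 1: (80.848,-22.821) -> (81.818,-22.579) [heading=14, draw]
    -- iteration 4/4 --
    FD 12: (81.818,-22.579) -> (93.462,-19.676) [heading=14, draw]
    FD 1: (93.462,-19.676) -> (94.432,-19.434) [heading=14, draw]
  ]
  -- iteration 3/4 --
  RT 90: heading 14 -> 284
  LT 142: heading 284 -> 66
  REPEAT 4 [
    -- iteration 1/4 --
    FD 12: (94.432,-19.434) -> (99.313,-8.472) [heading=66, draw]
    FD 1: (99.313,-8.472) -> (99.72,-7.558) [heading=66, draw]
    -- iteration 2/4 --
    FD 12: (99.72,-7.558) -> (104.6,3.404) [heading=66, draw]
    FD 1: (104.6,3.404) -> (105.007,4.318) [heading=66, draw]
    -- iteration 3/4 --
    FD 12: (105.007,4.318) -> (109.888,15.28) [heading=66, draw]
    FD 1: (109.888,15.28) -> (110.295,16.194) [heading=66, draw]
    -- iteration 4/4 --
    FD 12: (110.295,16.194) -> (115.176,27.156) [heading=66, draw]
    FD 1: (115.176,27.156) -> (115.582,28.07) [heading=66, draw]
  ]
  -- iteration 4/4 --
  RT 90: heading 66 -> 336
  LT 142: heading 336 -> 118
  REPEAT 4 [
    -- iteration 1/4 --
    FD 12: (115.582,28.07) -> (109.949,38.665) [heading=118, draw]
    FD 1: (109.949,38.665) -> (109.479,39.548) [heading=118, draw]
    -- iteration 2/4 --
    FD 12: (109.479,39.548) -> (103.845,50.144) [heading=118, draw]
    FD 1: (103.845,50.144) -> (103.376,51.027) [heading=118, draw]
    -- iteration 3/4 --
    FD 12: (103.376,51.027) -> (97.742,61.622) [heading=118, draw]
    FD 1: (97.742,61.622) -> (97.273,62.505) [heading=118, draw]
    -- iteration 4/4 --
    FD 12: (97.273,62.505) -> (91.639,73.1) [heading=118, draw]
    FD 1: (91.639,73.1) -> (91.17,73.983) [heading=118, draw]
  ]
]
PU: pen up
BK 7: (91.17,73.983) -> (94.456,67.803) [heading=118, move]
Final: pos=(94.456,67.803), heading=118, 33 segment(s) drawn
Segments drawn: 33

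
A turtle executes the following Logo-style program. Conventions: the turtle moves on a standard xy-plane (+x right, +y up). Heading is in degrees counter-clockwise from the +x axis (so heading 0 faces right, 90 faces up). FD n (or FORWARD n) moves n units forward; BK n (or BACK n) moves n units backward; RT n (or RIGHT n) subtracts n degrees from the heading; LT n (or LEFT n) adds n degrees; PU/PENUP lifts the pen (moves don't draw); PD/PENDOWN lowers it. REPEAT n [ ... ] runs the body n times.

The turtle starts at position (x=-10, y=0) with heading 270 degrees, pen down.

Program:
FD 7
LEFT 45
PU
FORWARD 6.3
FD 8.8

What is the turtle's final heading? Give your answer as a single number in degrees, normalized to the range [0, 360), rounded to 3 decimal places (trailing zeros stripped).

Executing turtle program step by step:
Start: pos=(-10,0), heading=270, pen down
FD 7: (-10,0) -> (-10,-7) [heading=270, draw]
LT 45: heading 270 -> 315
PU: pen up
FD 6.3: (-10,-7) -> (-5.545,-11.455) [heading=315, move]
FD 8.8: (-5.545,-11.455) -> (0.677,-17.677) [heading=315, move]
Final: pos=(0.677,-17.677), heading=315, 1 segment(s) drawn

Answer: 315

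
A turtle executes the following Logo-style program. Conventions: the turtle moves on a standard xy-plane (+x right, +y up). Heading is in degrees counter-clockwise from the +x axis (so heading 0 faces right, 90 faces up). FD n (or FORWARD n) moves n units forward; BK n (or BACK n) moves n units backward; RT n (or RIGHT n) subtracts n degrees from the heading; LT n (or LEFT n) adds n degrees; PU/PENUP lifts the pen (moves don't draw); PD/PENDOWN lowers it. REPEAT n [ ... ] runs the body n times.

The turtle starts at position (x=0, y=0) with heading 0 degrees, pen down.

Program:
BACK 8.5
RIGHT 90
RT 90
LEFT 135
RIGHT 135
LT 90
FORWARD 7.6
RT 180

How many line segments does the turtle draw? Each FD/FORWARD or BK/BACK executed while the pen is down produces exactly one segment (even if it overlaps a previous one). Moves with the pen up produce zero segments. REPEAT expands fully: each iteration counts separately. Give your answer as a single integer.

Answer: 2

Derivation:
Executing turtle program step by step:
Start: pos=(0,0), heading=0, pen down
BK 8.5: (0,0) -> (-8.5,0) [heading=0, draw]
RT 90: heading 0 -> 270
RT 90: heading 270 -> 180
LT 135: heading 180 -> 315
RT 135: heading 315 -> 180
LT 90: heading 180 -> 270
FD 7.6: (-8.5,0) -> (-8.5,-7.6) [heading=270, draw]
RT 180: heading 270 -> 90
Final: pos=(-8.5,-7.6), heading=90, 2 segment(s) drawn
Segments drawn: 2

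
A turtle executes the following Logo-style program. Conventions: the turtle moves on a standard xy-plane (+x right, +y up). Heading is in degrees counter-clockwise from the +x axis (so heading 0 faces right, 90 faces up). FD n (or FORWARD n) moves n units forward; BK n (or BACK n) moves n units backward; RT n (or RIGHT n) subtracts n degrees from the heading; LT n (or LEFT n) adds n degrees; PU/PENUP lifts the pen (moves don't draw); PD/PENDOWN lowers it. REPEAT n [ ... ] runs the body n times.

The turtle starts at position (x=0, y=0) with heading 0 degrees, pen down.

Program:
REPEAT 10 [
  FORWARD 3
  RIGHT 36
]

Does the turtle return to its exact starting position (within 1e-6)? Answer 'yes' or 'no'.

Answer: yes

Derivation:
Executing turtle program step by step:
Start: pos=(0,0), heading=0, pen down
REPEAT 10 [
  -- iteration 1/10 --
  FD 3: (0,0) -> (3,0) [heading=0, draw]
  RT 36: heading 0 -> 324
  -- iteration 2/10 --
  FD 3: (3,0) -> (5.427,-1.763) [heading=324, draw]
  RT 36: heading 324 -> 288
  -- iteration 3/10 --
  FD 3: (5.427,-1.763) -> (6.354,-4.617) [heading=288, draw]
  RT 36: heading 288 -> 252
  -- iteration 4/10 --
  FD 3: (6.354,-4.617) -> (5.427,-7.47) [heading=252, draw]
  RT 36: heading 252 -> 216
  -- iteration 5/10 --
  FD 3: (5.427,-7.47) -> (3,-9.233) [heading=216, draw]
  RT 36: heading 216 -> 180
  -- iteration 6/10 --
  FD 3: (3,-9.233) -> (0,-9.233) [heading=180, draw]
  RT 36: heading 180 -> 144
  -- iteration 7/10 --
  FD 3: (0,-9.233) -> (-2.427,-7.47) [heading=144, draw]
  RT 36: heading 144 -> 108
  -- iteration 8/10 --
  FD 3: (-2.427,-7.47) -> (-3.354,-4.617) [heading=108, draw]
  RT 36: heading 108 -> 72
  -- iteration 9/10 --
  FD 3: (-3.354,-4.617) -> (-2.427,-1.763) [heading=72, draw]
  RT 36: heading 72 -> 36
  -- iteration 10/10 --
  FD 3: (-2.427,-1.763) -> (0,0) [heading=36, draw]
  RT 36: heading 36 -> 0
]
Final: pos=(0,0), heading=0, 10 segment(s) drawn

Start position: (0, 0)
Final position: (0, 0)
Distance = 0; < 1e-6 -> CLOSED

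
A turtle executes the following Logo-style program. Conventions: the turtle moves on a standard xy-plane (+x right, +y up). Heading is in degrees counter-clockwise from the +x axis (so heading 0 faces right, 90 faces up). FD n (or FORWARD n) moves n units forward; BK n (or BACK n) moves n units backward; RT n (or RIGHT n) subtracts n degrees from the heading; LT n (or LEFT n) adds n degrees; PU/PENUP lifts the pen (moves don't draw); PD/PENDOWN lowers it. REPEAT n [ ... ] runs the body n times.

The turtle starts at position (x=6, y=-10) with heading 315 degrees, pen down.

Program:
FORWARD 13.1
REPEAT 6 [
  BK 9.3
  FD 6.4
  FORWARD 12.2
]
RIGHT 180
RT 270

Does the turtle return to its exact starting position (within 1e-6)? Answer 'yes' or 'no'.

Answer: no

Derivation:
Executing turtle program step by step:
Start: pos=(6,-10), heading=315, pen down
FD 13.1: (6,-10) -> (15.263,-19.263) [heading=315, draw]
REPEAT 6 [
  -- iteration 1/6 --
  BK 9.3: (15.263,-19.263) -> (8.687,-12.687) [heading=315, draw]
  FD 6.4: (8.687,-12.687) -> (13.212,-17.212) [heading=315, draw]
  FD 12.2: (13.212,-17.212) -> (21.839,-25.839) [heading=315, draw]
  -- iteration 2/6 --
  BK 9.3: (21.839,-25.839) -> (15.263,-19.263) [heading=315, draw]
  FD 6.4: (15.263,-19.263) -> (19.789,-23.789) [heading=315, draw]
  FD 12.2: (19.789,-23.789) -> (28.415,-32.415) [heading=315, draw]
  -- iteration 3/6 --
  BK 9.3: (28.415,-32.415) -> (21.839,-25.839) [heading=315, draw]
  FD 6.4: (21.839,-25.839) -> (26.365,-30.365) [heading=315, draw]
  FD 12.2: (26.365,-30.365) -> (34.991,-38.991) [heading=315, draw]
  -- iteration 4/6 --
  BK 9.3: (34.991,-38.991) -> (28.415,-32.415) [heading=315, draw]
  FD 6.4: (28.415,-32.415) -> (32.941,-36.941) [heading=315, draw]
  FD 12.2: (32.941,-36.941) -> (41.567,-45.567) [heading=315, draw]
  -- iteration 5/6 --
  BK 9.3: (41.567,-45.567) -> (34.991,-38.991) [heading=315, draw]
  FD 6.4: (34.991,-38.991) -> (39.517,-43.517) [heading=315, draw]
  FD 12.2: (39.517,-43.517) -> (48.144,-52.144) [heading=315, draw]
  -- iteration 6/6 --
  BK 9.3: (48.144,-52.144) -> (41.567,-45.567) [heading=315, draw]
  FD 6.4: (41.567,-45.567) -> (46.093,-50.093) [heading=315, draw]
  FD 12.2: (46.093,-50.093) -> (54.72,-58.72) [heading=315, draw]
]
RT 180: heading 315 -> 135
RT 270: heading 135 -> 225
Final: pos=(54.72,-58.72), heading=225, 19 segment(s) drawn

Start position: (6, -10)
Final position: (54.72, -58.72)
Distance = 68.9; >= 1e-6 -> NOT closed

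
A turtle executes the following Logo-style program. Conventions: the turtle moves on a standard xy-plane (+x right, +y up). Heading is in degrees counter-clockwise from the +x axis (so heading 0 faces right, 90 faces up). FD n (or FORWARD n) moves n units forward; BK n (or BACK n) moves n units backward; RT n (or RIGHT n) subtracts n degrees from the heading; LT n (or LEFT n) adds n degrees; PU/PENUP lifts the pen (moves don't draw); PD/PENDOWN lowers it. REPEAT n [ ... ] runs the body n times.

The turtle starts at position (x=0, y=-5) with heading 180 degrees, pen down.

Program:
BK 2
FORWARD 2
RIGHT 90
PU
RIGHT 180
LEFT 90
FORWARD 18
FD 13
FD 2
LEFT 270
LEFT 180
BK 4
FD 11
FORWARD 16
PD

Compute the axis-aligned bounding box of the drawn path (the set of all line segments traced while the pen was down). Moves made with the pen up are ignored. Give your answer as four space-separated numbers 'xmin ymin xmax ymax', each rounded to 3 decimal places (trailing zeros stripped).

Executing turtle program step by step:
Start: pos=(0,-5), heading=180, pen down
BK 2: (0,-5) -> (2,-5) [heading=180, draw]
FD 2: (2,-5) -> (0,-5) [heading=180, draw]
RT 90: heading 180 -> 90
PU: pen up
RT 180: heading 90 -> 270
LT 90: heading 270 -> 0
FD 18: (0,-5) -> (18,-5) [heading=0, move]
FD 13: (18,-5) -> (31,-5) [heading=0, move]
FD 2: (31,-5) -> (33,-5) [heading=0, move]
LT 270: heading 0 -> 270
LT 180: heading 270 -> 90
BK 4: (33,-5) -> (33,-9) [heading=90, move]
FD 11: (33,-9) -> (33,2) [heading=90, move]
FD 16: (33,2) -> (33,18) [heading=90, move]
PD: pen down
Final: pos=(33,18), heading=90, 2 segment(s) drawn

Segment endpoints: x in {0, 2}, y in {-5}
xmin=0, ymin=-5, xmax=2, ymax=-5

Answer: 0 -5 2 -5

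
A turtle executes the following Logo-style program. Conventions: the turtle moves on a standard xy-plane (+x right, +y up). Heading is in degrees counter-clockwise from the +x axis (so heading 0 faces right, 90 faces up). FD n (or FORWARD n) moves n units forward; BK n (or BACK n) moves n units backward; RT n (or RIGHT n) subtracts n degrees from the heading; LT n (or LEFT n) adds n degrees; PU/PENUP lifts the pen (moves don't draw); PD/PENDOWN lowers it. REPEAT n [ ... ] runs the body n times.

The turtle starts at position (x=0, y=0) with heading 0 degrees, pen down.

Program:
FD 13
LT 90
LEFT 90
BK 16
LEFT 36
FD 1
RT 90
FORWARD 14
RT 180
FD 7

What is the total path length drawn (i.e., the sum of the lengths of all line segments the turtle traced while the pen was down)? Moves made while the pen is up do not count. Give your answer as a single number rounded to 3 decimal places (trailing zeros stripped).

Executing turtle program step by step:
Start: pos=(0,0), heading=0, pen down
FD 13: (0,0) -> (13,0) [heading=0, draw]
LT 90: heading 0 -> 90
LT 90: heading 90 -> 180
BK 16: (13,0) -> (29,0) [heading=180, draw]
LT 36: heading 180 -> 216
FD 1: (29,0) -> (28.191,-0.588) [heading=216, draw]
RT 90: heading 216 -> 126
FD 14: (28.191,-0.588) -> (19.962,10.738) [heading=126, draw]
RT 180: heading 126 -> 306
FD 7: (19.962,10.738) -> (24.076,5.075) [heading=306, draw]
Final: pos=(24.076,5.075), heading=306, 5 segment(s) drawn

Segment lengths:
  seg 1: (0,0) -> (13,0), length = 13
  seg 2: (13,0) -> (29,0), length = 16
  seg 3: (29,0) -> (28.191,-0.588), length = 1
  seg 4: (28.191,-0.588) -> (19.962,10.738), length = 14
  seg 5: (19.962,10.738) -> (24.076,5.075), length = 7
Total = 51

Answer: 51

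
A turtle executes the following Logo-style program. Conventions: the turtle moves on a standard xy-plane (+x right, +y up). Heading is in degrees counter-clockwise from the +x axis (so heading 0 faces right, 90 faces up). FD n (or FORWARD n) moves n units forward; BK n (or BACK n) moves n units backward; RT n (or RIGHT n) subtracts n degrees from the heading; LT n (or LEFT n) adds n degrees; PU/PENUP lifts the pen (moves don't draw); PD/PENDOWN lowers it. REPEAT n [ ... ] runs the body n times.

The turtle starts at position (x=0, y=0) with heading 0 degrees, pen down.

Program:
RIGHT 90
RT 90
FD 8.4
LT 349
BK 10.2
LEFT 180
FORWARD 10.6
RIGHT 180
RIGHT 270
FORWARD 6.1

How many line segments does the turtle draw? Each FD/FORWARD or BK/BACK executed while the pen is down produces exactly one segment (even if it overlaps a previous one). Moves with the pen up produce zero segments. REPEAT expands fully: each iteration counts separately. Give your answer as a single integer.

Executing turtle program step by step:
Start: pos=(0,0), heading=0, pen down
RT 90: heading 0 -> 270
RT 90: heading 270 -> 180
FD 8.4: (0,0) -> (-8.4,0) [heading=180, draw]
LT 349: heading 180 -> 169
BK 10.2: (-8.4,0) -> (1.613,-1.946) [heading=169, draw]
LT 180: heading 169 -> 349
FD 10.6: (1.613,-1.946) -> (12.018,-3.969) [heading=349, draw]
RT 180: heading 349 -> 169
RT 270: heading 169 -> 259
FD 6.1: (12.018,-3.969) -> (10.854,-9.957) [heading=259, draw]
Final: pos=(10.854,-9.957), heading=259, 4 segment(s) drawn
Segments drawn: 4

Answer: 4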